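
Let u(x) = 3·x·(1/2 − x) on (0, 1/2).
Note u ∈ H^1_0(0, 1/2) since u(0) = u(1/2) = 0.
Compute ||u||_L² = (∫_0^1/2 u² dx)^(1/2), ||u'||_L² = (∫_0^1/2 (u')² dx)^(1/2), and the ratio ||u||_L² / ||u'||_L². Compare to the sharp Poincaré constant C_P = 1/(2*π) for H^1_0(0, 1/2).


||u||_L² / ||u'||_L² = sqrt(10)/20 < C_P = 1/(2*π).

u(x) = 3·x·(1/2 − x), so u'(x) = 3/2 - 6*x.
u(x) = 3·x·(1/2 − x) vanishes at x = 0 and x = 1/2, so u ∈ H^1_0(0, 1/2). Differentiate via the product rule and integrate the resulting polynomials term by term.
  ∫_0^1/2 u² dx = ∫_0^1/2 (9*x^4 - 9*x^3 + 9*x^2/4) dx. Term by term:
    ∫_0^1/2 9*x^4 dx = 9/160;  ∫_0^1/2 -9*x^3 dx = -9/64;  ∫_0^1/2 9*x^2/4 dx = 3/32.
  Sum: 9/160 − 9/64 + 3/32 = 3/320.
  ∫_0^1/2 (u')² dx = ∫_0^1/2 (36*x^2 - 18*x + 9/4) dx. Term by term:
    ∫_0^1/2 36*x^2 dx = 3/2;  ∫_0^1/2 -18*x dx = -9/4;  ∫_0^1/2 9/4 dx = 9/8.
  Sum: 3/2 − 9/4 + 9/8 = 3/8.
∫_0^1/2 u² dx = 3/320, so ||u||_L² = sqrt(15)/40.
∫_0^1/2 (u')² dx = 3/8, so ||u'||_L² = sqrt(6)/4.
Ratio ||u||_L² / ||u'||_L² = sqrt(10)/20.
Sharp Poincaré constant on H^1_0(0, 1/2) is C_P = L/π = 1/(2*π), achieved by sin(2*π·x).
A polynomial bump cannot attain the sharp Poincaré constant (only the first sine eigenfunction does), so the ratio is strictly less than C_P, consistent with ||u||_L² ≤ C_P ||u'||_L².


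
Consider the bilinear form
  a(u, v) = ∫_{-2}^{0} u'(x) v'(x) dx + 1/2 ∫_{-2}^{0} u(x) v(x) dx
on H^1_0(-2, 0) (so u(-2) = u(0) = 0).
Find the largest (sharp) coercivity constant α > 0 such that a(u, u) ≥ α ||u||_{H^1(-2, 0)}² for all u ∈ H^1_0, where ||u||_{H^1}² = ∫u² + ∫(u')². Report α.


α = (2 + π^2)/(4 + π^2)

Coercivity of a(·,·) on H^1_0(-2, 0) means a(u, u) ≥ α ||u||_{H^1}² for every u ∈ H^1_0.
The interval has length L = 2, and Poincaré/coercivity depend only on L. Here a(u, u) = ∫(u')² + (1/2)·∫u².
Here 0 < c = 1/2 < 1. The condition a(u,u) ≥ α||u||_{H^1}² reads (1−α)∫(u')² ≥ (α−c)∫u². Any admissible α is ≤ 1 (rapidly oscillating u have ∫u²/∫(u')² → 0), and α = 1 would force 0 ≥ (1−c)∫u², impossible since c < 1; so 1−α > 0. By the sharp Poincaré inequality on H^1_0 of an interval of length L, ∫(u')² ≥ (π/L)²∫u² with equality for the first sine mode sin(π(x−x₀)/L) (x₀ the left endpoint), so the inequality holds for all u iff (1−α)(π/L)² ≥ α − c, i.e. α ≤ ((π/L)² + c)/((π/L)² + 1) = (1 + c(L/π)²)/(1 + (L/π)²). With (π/L)² = π^2/4 and c = 1/2, the largest admissible constant is α = ((π/L)² + c)/((π/L)² + 1).
Simplifying, α = (2 + π^2)/(4 + π^2).


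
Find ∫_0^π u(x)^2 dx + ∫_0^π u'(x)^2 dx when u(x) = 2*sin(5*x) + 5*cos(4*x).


||u||_{H^1(0,π)}^2 = 3400/9 + 529*π/2

u'(x) = -20*sin(4*x) + 10*cos(5*x).
Expand u² and (u')² and integrate term by term on (0, π), using: for integers n ≥ 1, ∫_0^π sin²(nx) dx = ∫_0^π cos²(nx) dx = π/2; for n ≠ n', ∫_0^π sin(nx)sin(n'x) dx = ∫_0^π cos(nx)cos(n'x) dx = 0; and by product-to-sum, ∫_0^π sin(nx)cos(n'x) dx = ½∫_0^π [sin((n+n')x) + sin((n−n')x)] dx, which is 0 when n+n' is even and 2n/(n²−n'²) when n+n' is odd (it need not vanish on (0, π)).
  u² squared terms: (2)²·∫sin(5x)² dx = 4·π/2 = 2*π;  (5)²·∫cos(4x)² dx = 25·π/2 = 25*π/2.
  u² cross terms: 2·(2)·(5)·∫sin(5x)·cos(4x) dx = 20·(10/9) = 200/9.
  So ∫_0^π u² dx = 2*π + 25*π/2 + 200/9 = 200/9 + 29*π/2.
  (u')² squared terms: (-20)²·∫sin(4x)² dx = 400·π/2 = 200*π;  (10)²·∫cos(5x)² dx = 100·π/2 = 50*π.
  (u')² cross terms: 2·(-20)·(10)·∫sin(4x)·cos(5x) dx = -400·(-8/9) = 3200/9.
  So ∫_0^π (u')² dx = 200*π + 50*π + 3200/9 = 3200/9 + 250*π.
||u||_{H^1}^2 = (200/9 + 29*π/2) + (3200/9 + 250*π) = 3400/9 + 529*π/2.


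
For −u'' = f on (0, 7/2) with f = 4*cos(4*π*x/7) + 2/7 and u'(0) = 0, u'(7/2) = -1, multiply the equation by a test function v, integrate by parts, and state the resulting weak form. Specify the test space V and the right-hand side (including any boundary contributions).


V = H^1(0, 7/2) (v unrestricted at boundary; u is determined up to an additive constant); weak form: ∫_0^7/2 u'v' dx = ∫_0^7/2 (4*cos(4*π*x/7) + 2/7) v dx − v(7/2) for all v ∈ V.

Multiply both sides by a test function v and integrate from 0 to 7/2:
  ∫_0^7/2 −u''(x) v(x) dx = ∫_0^7/2 f(x) v(x) dx.
Integrate the LHS by parts once:
  ∫_0^7/2 −u'' v dx = −[u'(x) v(x)]_0^7/2 + ∫_0^7/2 u'(x) v'(x) dx.
Thus ∫_0^7/2 u'(x) v'(x) dx = ∫_0^7/2 f(x) v(x) dx + [u'(x) v(x)]_0^7/2.
Choose V so that boundary terms are either known or forced to vanish.
u has inhomogeneous Neumann u'(0) = 0, u'(7/2) = -1. [u' v]_0^7/2 = (-1)·v(7/2) − (0)·v(0) = − v(7/2). Take V = H^1(0, 7/2); boundary term becomes part of RHS.
Weak formulation: find u (satisfying any essential BC) such that ∫_0^7/2 u'(x) v'(x) dx = ∫_0^7/2 f v dx − v(7/2) for all v ∈ V (Neumann data are natural BCs: they enter the RHS as boundary terms).
Substituting f(x) = 4*cos(4*π*x/7) + 2/7, the right-hand side is ∫_0^7/2 (4*cos(4*π*x/7) + 2/7) v dx − v(7/2).
Compatibility check (pure Neumann): taking v ≡ 1 ∈ V gives 0 = ∫_0^7/2 f dx + (-1) − (0), i.e. ∫_0^7/2 f dx must equal u'(0) − u'(7/2) = 1. Indeed ∫_0^7/2 (4*cos(4*π*x/7) + 2/7) dx = 1, so the data are compatible. The solution is then unique only up to an additive constant (fix it e.g. by requiring ∫_0^7/2 u dx = 0).


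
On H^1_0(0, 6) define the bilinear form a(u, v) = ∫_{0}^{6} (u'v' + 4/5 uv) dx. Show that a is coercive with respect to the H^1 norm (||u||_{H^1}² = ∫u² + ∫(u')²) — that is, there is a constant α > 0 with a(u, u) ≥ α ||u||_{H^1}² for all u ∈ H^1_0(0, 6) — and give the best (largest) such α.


α = (π^2 + 144/5)/(π^2 + 36)

Coercivity of a(·,·) on H^1_0(0, 6) means a(u, u) ≥ α ||u||_{H^1}² for every u ∈ H^1_0.
The interval has length L = 6, and Poincaré/coercivity depend only on L. Here a(u, u) = ∫(u')² + (4/5)·∫u².
Here 0 < c = 4/5 < 1. The condition a(u,u) ≥ α||u||_{H^1}² reads (1−α)∫(u')² ≥ (α−c)∫u². Any admissible α is ≤ 1 (rapidly oscillating u have ∫u²/∫(u')² → 0), and α = 1 would force 0 ≥ (1−c)∫u², impossible since c < 1; so 1−α > 0. By the sharp Poincaré inequality on H^1_0 of an interval of length L, ∫(u')² ≥ (π/L)²∫u² with equality for the first sine mode sin(π(x−x₀)/L) (x₀ the left endpoint), so the inequality holds for all u iff (1−α)(π/L)² ≥ α − c, i.e. α ≤ ((π/L)² + c)/((π/L)² + 1) = (1 + c(L/π)²)/(1 + (L/π)²). With (π/L)² = π^2/36 and c = 4/5, the largest admissible constant is α = ((π/L)² + c)/((π/L)² + 1).
Simplifying, α = (π^2 + 144/5)/(π^2 + 36).


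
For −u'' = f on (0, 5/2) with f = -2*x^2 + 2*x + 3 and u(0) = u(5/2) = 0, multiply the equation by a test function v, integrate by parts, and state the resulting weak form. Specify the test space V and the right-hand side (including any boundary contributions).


V = H^1_0(0, 5/2) (so v(0) = v(5/2) = 0); weak form: ∫_0^5/2 u'v' dx = ∫_0^5/2 (-2*x^2 + 2*x + 3) v dx for all v ∈ V.

Multiply both sides by a test function v and integrate from 0 to 5/2:
  ∫_0^5/2 −u''(x) v(x) dx = ∫_0^5/2 f(x) v(x) dx.
Integrate the LHS by parts once:
  ∫_0^5/2 −u'' v dx = −[u'(x) v(x)]_0^5/2 + ∫_0^5/2 u'(x) v'(x) dx.
Thus ∫_0^5/2 u'(x) v'(x) dx = ∫_0^5/2 f(x) v(x) dx + [u'(x) v(x)]_0^5/2.
Choose V so that boundary terms are either known or forced to vanish.
u is Dirichlet: u(0) = u(5/2) = 0. Let V = H^1_0(0, 5/2); then v(0) = v(5/2) = 0, and [u' v]_0^5/2 = 0.
Weak formulation: find u (satisfying any essential BC) such that ∫_0^5/2 u'(x) v'(x) dx = ∫_0^5/2 f v dx for all v ∈ V.
Substituting f(x) = -2*x^2 + 2*x + 3, the right-hand side is ∫_0^5/2 (-2*x^2 + 2*x + 3) v dx.


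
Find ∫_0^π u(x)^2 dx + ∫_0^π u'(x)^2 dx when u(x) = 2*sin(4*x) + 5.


||u||_{H^1(0,π)}^2 = 59*π

u'(x) = 8*cos(4*x).
Expand u² and (u')² and integrate term by term on (0, π), using: for integers n ≥ 1, ∫_0^π sin²(nx) dx = ∫_0^π cos²(nx) dx = π/2; for n ≠ n', ∫_0^π sin(nx)sin(n'x) dx = ∫_0^π cos(nx)cos(n'x) dx = 0; and by product-to-sum, ∫_0^π sin(nx)cos(n'x) dx = ½∫_0^π [sin((n+n')x) + sin((n−n')x)] dx, which is 0 when n+n' is even and 2n/(n²−n'²) when n+n' is odd (it need not vanish on (0, π)). For the constant mode: ∫_0^π 1 dx = π, ∫_0^π cos(nx) dx = 0, ∫_0^π sin(nx) dx = (1−(−1)^n)/n.
  u² squared terms: (5)²·∫1 dx = 25·π = 25*π;  (2)²·∫sin(4x)² dx = 4·π/2 = 2*π.
  u² cross terms: 2·(5)·(2)·∫1·sin(4x) dx = 20·(0) = 0.
  So ∫_0^π u² dx = 25*π + 2*π + 0 = 27*π.
  (u')² squared terms: (8)²·∫cos(4x)² dx = 64·π/2 = 32*π.
  So ∫_0^π (u')² dx = 32*π.
||u||_{H^1}^2 = (27*π) + (32*π) = 59*π.


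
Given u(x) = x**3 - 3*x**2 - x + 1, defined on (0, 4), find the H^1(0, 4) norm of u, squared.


||u||_{H^1}^2 = 36824/105

The H^1 norm (squared) on an interval (0, L) is
  ||u||_{H^1}^2 = ∫_0^L u(x)^2 dx + ∫_0^L u'(x)^2 dx.
Compute u'(x) = 3*x**2 - 6*x - 1.
Then u(x)^2 = x**6 - 6*x**5 + 7*x**4 + 8*x**3 - 5*x**2 - 2*x + 1 and u'(x)^2 = 9*x**4 - 36*x**3 + 30*x**2 + 12*x + 1.
Integrate each monomial from 0 to 4 using ∫_0^4 c·x^n dx = c·4^(n+1)/(n+1):
  ∫_0^4 u(x)^2 dx = ∫_0^4 (x^6 - 6*x^5 + 7*x^4 + 8*x^3 - 5*x^2 - 2*x + 1) dx. Term by term:
    ∫_0^4 x^6 dx = 16384/7;  ∫_0^4 -6*x^5 dx = -4096;  ∫_0^4 7*x^4 dx = 7168/5;
    ∫_0^4 8*x^3 dx = 512;  ∫_0^4 -5*x^2 dx = -320/3;  ∫_0^4 -2*x dx = -16;
    ∫_0^4 1 dx = 4.
  Sum: 16384/7 − 4096 + 7168/5 + 512 − 320/3 − 16 + 4 = 7508/105.
  ∫_0^4 u'(x)^2 dx = ∫_0^4 (9*x^4 - 36*x^3 + 30*x^2 + 12*x + 1) dx. Term by term:
    ∫_0^4 9*x^4 dx = 9216/5;  ∫_0^4 -36*x^3 dx = -2304;  ∫_0^4 30*x^2 dx = 640;
    ∫_0^4 12*x dx = 96;  ∫_0^4 1 dx = 4.
  Sum: 9216/5 − 2304 + 640 + 96 + 4 = 1396/5.
Adding: ||u||_{H^1}^2 = 7508/105 + 1396/5 = 36824/105.


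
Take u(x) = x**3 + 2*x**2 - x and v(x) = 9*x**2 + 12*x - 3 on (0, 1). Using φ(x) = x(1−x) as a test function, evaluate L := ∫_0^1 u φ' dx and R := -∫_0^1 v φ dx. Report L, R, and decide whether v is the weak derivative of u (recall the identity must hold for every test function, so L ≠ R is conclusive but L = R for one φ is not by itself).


LHS = -19/60, RHS = -19/20. No, v is not the weak derivative of u.

u(x) = x**3 + 2*x**2 - x, classical derivative u'(x) = 3*x**2 + 4*x - 1.
φ(x) = x(1−x), so φ'(x) = 1 - 2*x.
Note φ(0) = φ(1) = 0, so the boundary term u·φ vanishes.
LHS = ∫_0^1 u(x) φ'(x) dx = ∫_0^1 (-2*x^4 - 3*x^3 + 4*x^2 - x) dx. Term by term:
  ∫_0^1 -2*x^4 dx = -2/5;  ∫_0^1 -3*x^3 dx = -3/4;  ∫_0^1 4*x^2 dx = 4/3;
  ∫_0^1 -x dx = -1/2.
Sum: -2/5 − 3/4 + 4/3 − 1/2 = -19/60.
So LHS = -19/60.
∫_0^1 v(x) φ(x) dx = ∫_0^1 (-9*x^4 - 3*x^3 + 15*x^2 - 3*x) dx. Term by term:
  ∫_0^1 -9*x^4 dx = -9/5;  ∫_0^1 -3*x^3 dx = -3/4;  ∫_0^1 15*x^2 dx = 5;
  ∫_0^1 -3*x dx = -3/2.
Sum: -9/5 − 3/4 + 5 − 3/2 = 19/20.
So RHS = -∫_0^1 v(x) φ(x) dx = -19/20.
LHS − RHS = 19/30 ≠ 0, so the identity fails.
(For a valid weak derivative the identity must hold for EVERY test function, in particular this one. The failure shows v is NOT the weak derivative of u.)
Correct weak derivative would be u'(x) = 3*x**2 + 4*x - 1.


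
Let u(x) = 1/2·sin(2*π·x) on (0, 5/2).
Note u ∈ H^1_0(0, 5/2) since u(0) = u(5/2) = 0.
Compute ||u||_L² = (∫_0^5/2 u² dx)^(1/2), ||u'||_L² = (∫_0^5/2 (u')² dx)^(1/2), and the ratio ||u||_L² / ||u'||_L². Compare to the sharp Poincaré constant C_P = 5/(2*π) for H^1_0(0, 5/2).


||u||_L² / ||u'||_L² = 1/(2*π) < C_P = 5/(2*π).

u(x) = 1/2·sin(2*π·x), so u'(x) = π*cos(2*π*x).
Writing u(x) = A·sin(kπx/L) with A = 1/2 and k = 5, use ∫_0^L sin²(kπx/L) dx = L/2 and ∫_0^L cos²(kπx/L) dx = L/2.
u² = 1/4·sin²(2*π·x) and (u')² = π^2·cos²(2*π·x), and each of sin², cos² integrates to L/2 = 5/4 over (0, 5/2).
∫_0^5/2 u² dx = 5/16, so ||u||_L² = sqrt(5)/4.
∫_0^5/2 (u')² dx = 5*π^2/4, so ||u'||_L² = sqrt(5)*π/2.
Ratio ||u||_L² / ||u'||_L² = 1/(2*π).
Sharp Poincaré constant on H^1_0(0, 5/2) is C_P = L/π = 5/(2*π), achieved by sin(2*π/5·x).
This is the k = 5 harmonic; the ratio L/(kπ) is strictly less than C_P = L/π, consistent with the sharp inequality ||u||_L² ≤ C_P ||u'||_L².


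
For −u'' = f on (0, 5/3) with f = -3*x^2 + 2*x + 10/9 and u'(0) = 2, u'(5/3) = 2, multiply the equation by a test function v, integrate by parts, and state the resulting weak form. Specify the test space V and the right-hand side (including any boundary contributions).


V = H^1(0, 5/3) (v unrestricted at boundary; u is determined up to an additive constant); weak form: ∫_0^5/3 u'v' dx = ∫_0^5/3 (-3*x^2 + 2*x + 10/9) v dx + 2·v(5/3) − 2·v(0) for all v ∈ V.

Multiply both sides by a test function v and integrate from 0 to 5/3:
  ∫_0^5/3 −u''(x) v(x) dx = ∫_0^5/3 f(x) v(x) dx.
Integrate the LHS by parts once:
  ∫_0^5/3 −u'' v dx = −[u'(x) v(x)]_0^5/3 + ∫_0^5/3 u'(x) v'(x) dx.
Thus ∫_0^5/3 u'(x) v'(x) dx = ∫_0^5/3 f(x) v(x) dx + [u'(x) v(x)]_0^5/3.
Choose V so that boundary terms are either known or forced to vanish.
u has inhomogeneous Neumann u'(0) = 2, u'(5/3) = 2. [u' v]_0^5/3 = (2)·v(5/3) − (2)·v(0) = 2·v(5/3) − 2·v(0). Take V = H^1(0, 5/3); boundary term becomes part of RHS.
Weak formulation: find u (satisfying any essential BC) such that ∫_0^5/3 u'(x) v'(x) dx = ∫_0^5/3 f v dx + 2·v(5/3) − 2·v(0) for all v ∈ V (Neumann data are natural BCs: they enter the RHS as boundary terms).
Substituting f(x) = -3*x^2 + 2*x + 10/9, the right-hand side is ∫_0^5/3 (-3*x^2 + 2*x + 10/9) v dx + 2·v(5/3) − 2·v(0).
Compatibility check (pure Neumann): taking v ≡ 1 ∈ V gives 0 = ∫_0^5/3 f dx + (2) − (2), i.e. ∫_0^5/3 f dx must equal u'(0) − u'(5/3) = 0. Indeed ∫_0^5/3 (-3*x^2 + 2*x + 10/9) dx = 0, so the data are compatible. The solution is then unique only up to an additive constant (fix it e.g. by requiring ∫_0^5/3 u dx = 0).


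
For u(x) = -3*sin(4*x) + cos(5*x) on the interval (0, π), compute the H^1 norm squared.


||u||_{H^1(0,π)}^2 = 416/3 + 179*π/2

u'(x) = -5*sin(5*x) - 12*cos(4*x).
Expand u² and (u')² and integrate term by term on (0, π), using: for integers n ≥ 1, ∫_0^π sin²(nx) dx = ∫_0^π cos²(nx) dx = π/2; for n ≠ n', ∫_0^π sin(nx)sin(n'x) dx = ∫_0^π cos(nx)cos(n'x) dx = 0; and by product-to-sum, ∫_0^π sin(nx)cos(n'x) dx = ½∫_0^π [sin((n+n')x) + sin((n−n')x)] dx, which is 0 when n+n' is even and 2n/(n²−n'²) when n+n' is odd (it need not vanish on (0, π)).
  u² squared terms: (-3)²·∫sin(4x)² dx = 9·π/2 = 9*π/2;  (1)²·∫cos(5x)² dx = 1·π/2 = π/2.
  u² cross terms: 2·(-3)·(1)·∫sin(4x)·cos(5x) dx = -6·(-8/9) = 16/3.
  So ∫_0^π u² dx = 9*π/2 + π/2 + 16/3 = 16/3 + 5*π.
  (u')² squared terms: (-12)²·∫cos(4x)² dx = 144·π/2 = 72*π;  (-5)²·∫sin(5x)² dx = 25·π/2 = 25*π/2.
  (u')² cross terms: 2·(-12)·(-5)·∫cos(4x)·sin(5x) dx = 120·(10/9) = 400/3.
  So ∫_0^π (u')² dx = 72*π + 25*π/2 + 400/3 = 400/3 + 169*π/2.
||u||_{H^1}^2 = (16/3 + 5*π) + (400/3 + 169*π/2) = 416/3 + 179*π/2.


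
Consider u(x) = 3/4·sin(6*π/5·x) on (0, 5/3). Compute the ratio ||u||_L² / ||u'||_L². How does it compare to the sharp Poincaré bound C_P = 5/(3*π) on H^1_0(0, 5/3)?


||u||_L² / ||u'||_L² = 5/(6*π) < C_P = 5/(3*π).

u(x) = 3/4·sin(6*π/5·x), so u'(x) = 9*π*cos(6*π*x/5)/10.
Writing u(x) = A·sin(kπx/L) with A = 3/4 and k = 2, use ∫_0^L sin²(kπx/L) dx = L/2 and ∫_0^L cos²(kπx/L) dx = L/2.
u² = 9/16·sin²(6*π/5·x) and (u')² = 81*π^2/100·cos²(6*π/5·x), and each of sin², cos² integrates to L/2 = 5/6 over (0, 5/3).
∫_0^5/3 u² dx = 15/32, so ||u||_L² = sqrt(30)/8.
∫_0^5/3 (u')² dx = 27*π^2/40, so ||u'||_L² = 3*sqrt(30)*π/20.
Ratio ||u||_L² / ||u'||_L² = 5/(6*π).
Sharp Poincaré constant on H^1_0(0, 5/3) is C_P = L/π = 5/(3*π), achieved by sin(3*π/5·x).
This is the k = 2 harmonic; the ratio L/(kπ) is strictly less than C_P = L/π, consistent with the sharp inequality ||u||_L² ≤ C_P ||u'||_L².


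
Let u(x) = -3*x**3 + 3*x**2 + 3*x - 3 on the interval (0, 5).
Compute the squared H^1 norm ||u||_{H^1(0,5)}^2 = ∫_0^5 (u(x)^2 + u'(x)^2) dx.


||u||_{H^1}^2 = 605580/7

The H^1 norm (squared) on an interval (0, L) is
  ||u||_{H^1}^2 = ∫_0^L u(x)^2 dx + ∫_0^L u'(x)^2 dx.
Compute u'(x) = -9*x**2 + 6*x + 3.
Then u(x)^2 = 9*x**6 - 18*x**5 - 9*x**4 + 36*x**3 - 9*x**2 - 18*x + 9 and u'(x)^2 = 81*x**4 - 108*x**3 - 18*x**2 + 36*x + 9.
Integrate each monomial from 0 to 5 using ∫_0^5 c·x^n dx = c·5^(n+1)/(n+1):
  ∫_0^5 u(x)^2 dx = ∫_0^5 (9*x^6 - 18*x^5 - 9*x^4 + 36*x^3 - 9*x^2 - 18*x + 9) dx. Term by term:
    ∫_0^5 9*x^6 dx = 703125/7;  ∫_0^5 -18*x^5 dx = -46875;  ∫_0^5 -9*x^4 dx = -5625;
    ∫_0^5 36*x^3 dx = 5625;  ∫_0^5 -9*x^2 dx = -375;  ∫_0^5 -18*x dx = -225;
    ∫_0^5 9 dx = 45.
  Sum: 703125/7 − 46875 − 5625 + 5625 − 375 − 225 + 45 = 371115/7.
  ∫_0^5 u'(x)^2 dx = ∫_0^5 (81*x^4 - 108*x^3 - 18*x^2 + 36*x + 9) dx. Term by term:
    ∫_0^5 81*x^4 dx = 50625;  ∫_0^5 -108*x^3 dx = -16875;  ∫_0^5 -18*x^2 dx = -750;
    ∫_0^5 36*x dx = 450;  ∫_0^5 9 dx = 45.
  Sum: 50625 − 16875 − 750 + 450 + 45 = 33495.
Adding: ||u||_{H^1}^2 = 371115/7 + 33495 = 605580/7.


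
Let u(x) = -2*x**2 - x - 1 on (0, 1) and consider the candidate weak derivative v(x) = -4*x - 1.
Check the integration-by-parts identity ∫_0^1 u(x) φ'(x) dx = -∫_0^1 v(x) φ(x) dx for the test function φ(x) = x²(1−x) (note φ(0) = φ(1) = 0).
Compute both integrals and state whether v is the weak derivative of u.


LHS = 17/60, RHS = 17/60. Yes, v = u' weakly.

u(x) = -2*x**2 - x - 1, classical derivative u'(x) = -4*x - 1.
φ(x) = x²(1−x), so φ'(x) = x*(2 - 3*x).
Note φ(0) = φ(1) = 0, so the boundary term u·φ vanishes.
LHS = ∫_0^1 u(x) φ'(x) dx = ∫_0^1 (6*x^4 - x^3 + x^2 - 2*x) dx. Term by term:
  ∫_0^1 6*x^4 dx = 6/5;  ∫_0^1 -x^3 dx = -1/4;  ∫_0^1 x^2 dx = 1/3;
  ∫_0^1 -2*x dx = -1.
Sum: 6/5 − 1/4 + 1/3 − 1 = 17/60.
So LHS = 17/60.
∫_0^1 v(x) φ(x) dx = ∫_0^1 (4*x^4 - 3*x^3 - x^2) dx. Term by term:
  ∫_0^1 4*x^4 dx = 4/5;  ∫_0^1 -3*x^3 dx = -3/4;  ∫_0^1 -x^2 dx = -1/3.
Sum: 4/5 − 3/4 − 1/3 = -17/60.
So RHS = -∫_0^1 v(x) φ(x) dx = 17/60.
LHS = RHS, so the identity holds for this test φ.
Moreover u is smooth here and v(x) = u'(x) = -4*x - 1 pointwise, so the identity holds for every test function. Hence v is the weak derivative of u.


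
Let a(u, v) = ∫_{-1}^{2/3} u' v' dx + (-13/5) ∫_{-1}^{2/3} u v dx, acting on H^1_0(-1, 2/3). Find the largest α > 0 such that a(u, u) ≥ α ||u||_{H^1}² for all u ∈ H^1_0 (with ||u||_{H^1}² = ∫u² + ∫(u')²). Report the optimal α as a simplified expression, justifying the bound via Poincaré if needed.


α = (-65 + 9*π^2)/(25 + 9*π^2)

Coercivity of a(·,·) on H^1_0(-1, 2/3) means a(u, u) ≥ α ||u||_{H^1}² for every u ∈ H^1_0.
The interval has length L = 5/3, and Poincaré/coercivity depend only on L. Here a(u, u) = ∫(u')² + (-13/5)·∫u².
Here c = -13/5 < 0 with |c| < (π/L)² = 9*π^2/25, so coercivity still holds. The condition a(u,u) ≥ α||u||_{H^1}² reads (1−α)∫(u')² ≥ (α−c)∫u². Any admissible α is ≤ 1 (rapidly oscillating u have ∫u²/∫(u')² → 0), and α = 1 would force 0 ≥ (1−c)∫u², impossible since c < 1; so 1−α > 0. By the sharp Poincaré inequality on H^1_0 of an interval of length L, ∫(u')² ≥ (π/L)²∫u² with equality for the first sine mode sin(π(x−x₀)/L) (x₀ the left endpoint), so the inequality holds for all u iff (1−α)(π/L)² ≥ α − c, i.e. α ≤ ((π/L)² + c)/((π/L)² + 1) = (1 + c(L/π)²)/(1 + (L/π)²). (Direct route, valid since c ≤ 0: Poincaré gives c∫u² ≥ c(L/π)²∫(u')², so a(u,u) ≥ (1 + c(L/π)²)∫(u')², while ||u||_{H^1}² ≤ (1 + (L/π)²)∫(u')²; dividing yields the same α.) With (π/L)² = 9*π^2/25 and c = -13/5, the largest admissible constant is α = ((π/L)² + c)/((π/L)² + 1).
Simplifying, α = (-65 + 9*π^2)/(25 + 9*π^2).


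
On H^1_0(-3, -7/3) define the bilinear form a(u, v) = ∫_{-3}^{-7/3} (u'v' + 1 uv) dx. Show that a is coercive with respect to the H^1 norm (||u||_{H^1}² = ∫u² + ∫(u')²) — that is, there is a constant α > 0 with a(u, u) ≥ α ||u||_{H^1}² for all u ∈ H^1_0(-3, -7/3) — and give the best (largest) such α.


α = 1

Coercivity of a(·,·) on H^1_0(-3, -7/3) means a(u, u) ≥ α ||u||_{H^1}² for every u ∈ H^1_0.
The interval has length L = 2/3, and Poincaré/coercivity depend only on L. Here a(u, u) = ∫(u')² + (1)·∫u².
Here c = 1 ≥ 1, so a(u,u) = ∫(u')² + c∫u² ≥ ∫(u')² + ∫u² = ||u||_{H^1}², i.e. α = 1 works. No larger α is possible: a(u,u) ≥ α||u||_{H^1}² means (1−α)∫(u')² ≥ (α−c)∫u², and for the modes u_n = sin(nπ(x−x₀)/L) (x₀ the left endpoint) one has ∫u_n²/∫(u_n')² = (L/(nπ))² → 0, so a(u_n,u_n)/||u_n||_{H^1}² → 1. Hence the optimal constant is α = 1.
Therefore α = 1.


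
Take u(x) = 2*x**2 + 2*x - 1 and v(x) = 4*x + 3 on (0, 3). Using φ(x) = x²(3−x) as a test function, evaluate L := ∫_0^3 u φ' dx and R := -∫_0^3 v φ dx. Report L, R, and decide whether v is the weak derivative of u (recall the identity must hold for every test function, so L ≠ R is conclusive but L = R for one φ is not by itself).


LHS = -621/10, RHS = -1377/20. No, v is not the weak derivative of u.

u(x) = 2*x**2 + 2*x - 1, classical derivative u'(x) = 4*x + 2.
φ(x) = x²(3−x), so φ'(x) = 3*x*(2 - x).
Note φ(0) = φ(3) = 0, so the boundary term u·φ vanishes.
LHS = ∫_0^3 u(x) φ'(x) dx = ∫_0^3 (-6*x^4 + 6*x^3 + 15*x^2 - 6*x) dx. Term by term:
  ∫_0^3 -6*x^4 dx = -1458/5;  ∫_0^3 6*x^3 dx = 243/2;  ∫_0^3 15*x^2 dx = 135;
  ∫_0^3 -6*x dx = -27.
Sum: -1458/5 + 243/2 + 135 − 27 = -621/10.
So LHS = -621/10.
∫_0^3 v(x) φ(x) dx = ∫_0^3 (-4*x^4 + 9*x^3 + 9*x^2) dx. Term by term:
  ∫_0^3 -4*x^4 dx = -972/5;  ∫_0^3 9*x^3 dx = 729/4;  ∫_0^3 9*x^2 dx = 81.
Sum: -972/5 + 729/4 + 81 = 1377/20.
So RHS = -∫_0^3 v(x) φ(x) dx = -1377/20.
LHS − RHS = 27/4 ≠ 0, so the identity fails.
(For a valid weak derivative the identity must hold for EVERY test function, in particular this one. The failure shows v is NOT the weak derivative of u.)
Correct weak derivative would be u'(x) = 4*x + 2.


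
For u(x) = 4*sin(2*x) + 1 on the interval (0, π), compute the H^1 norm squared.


||u||_{H^1(0,π)}^2 = 41*π

u'(x) = 8*cos(2*x).
Expand u² and (u')² and integrate term by term on (0, π), using: for integers n ≥ 1, ∫_0^π sin²(nx) dx = ∫_0^π cos²(nx) dx = π/2; for n ≠ n', ∫_0^π sin(nx)sin(n'x) dx = ∫_0^π cos(nx)cos(n'x) dx = 0; and by product-to-sum, ∫_0^π sin(nx)cos(n'x) dx = ½∫_0^π [sin((n+n')x) + sin((n−n')x)] dx, which is 0 when n+n' is even and 2n/(n²−n'²) when n+n' is odd (it need not vanish on (0, π)). For the constant mode: ∫_0^π 1 dx = π, ∫_0^π cos(nx) dx = 0, ∫_0^π sin(nx) dx = (1−(−1)^n)/n.
  u² squared terms: (1)²·∫1 dx = 1·π = π;  (4)²·∫sin(2x)² dx = 16·π/2 = 8*π.
  u² cross terms: 2·(1)·(4)·∫1·sin(2x) dx = 8·(0) = 0.
  So ∫_0^π u² dx = π + 8*π + 0 = 9*π.
  (u')² squared terms: (8)²·∫cos(2x)² dx = 64·π/2 = 32*π.
  So ∫_0^π (u')² dx = 32*π.
||u||_{H^1}^2 = (9*π) + (32*π) = 41*π.


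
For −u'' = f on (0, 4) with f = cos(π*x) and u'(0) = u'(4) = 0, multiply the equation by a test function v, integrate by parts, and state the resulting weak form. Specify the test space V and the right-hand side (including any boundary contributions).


V = H^1(0, 4) (no boundary constraint on v; u is determined up to an additive constant); weak form: ∫_0^4 u'v' dx = ∫_0^4 (cos(π*x)) v dx for all v ∈ V.

Multiply both sides by a test function v and integrate from 0 to 4:
  ∫_0^4 −u''(x) v(x) dx = ∫_0^4 f(x) v(x) dx.
Integrate the LHS by parts once:
  ∫_0^4 −u'' v dx = −[u'(x) v(x)]_0^4 + ∫_0^4 u'(x) v'(x) dx.
Thus ∫_0^4 u'(x) v'(x) dx = ∫_0^4 f(x) v(x) dx + [u'(x) v(x)]_0^4.
Choose V so that boundary terms are either known or forced to vanish.
u has homogeneous Neumann: u'(0) = u'(4) = 0. So [u' v]_0^4 = 0·v(4) − 0·v(0) = 0 for any v; take V = H^1(0, 4).
Weak formulation: find u (satisfying any essential BC) such that ∫_0^4 u'(x) v'(x) dx = ∫_0^4 f v dx for all v ∈ V (homogeneous Neumann, so boundary terms vanish).
Substituting f(x) = cos(π*x), the right-hand side is ∫_0^4 (cos(π*x)) v dx.
Compatibility check (pure Neumann): taking v ≡ 1 ∈ V gives 0 = ∫_0^4 f dx + (0) − (0), i.e. ∫_0^4 f dx must equal u'(0) − u'(4) = 0. Indeed ∫_0^4 (cos(π*x)) dx = 0, so the data are compatible. The solution is then unique only up to an additive constant (fix it e.g. by requiring ∫_0^4 u dx = 0).


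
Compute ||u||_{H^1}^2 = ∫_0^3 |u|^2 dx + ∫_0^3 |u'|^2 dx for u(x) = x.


||u||_{H^1}^2 = 12

The H^1 norm (squared) on an interval (0, L) is
  ||u||_{H^1}^2 = ∫_0^L u(x)^2 dx + ∫_0^L u'(x)^2 dx.
Compute u'(x) = 1.
Then u(x)^2 = x**2 and u'(x)^2 = 1.
Integrate each monomial from 0 to 3 using ∫_0^3 c·x^n dx = c·3^(n+1)/(n+1):
  ∫_0^3 u(x)^2 dx = ∫_0^3 (x^2) dx. Term by term:
    ∫_0^3 x^2 dx = 9.
  ∫_0^3 u'(x)^2 dx = ∫_0^3 (1) dx. Term by term:
    ∫_0^3 1 dx = 3.
Adding: ||u||_{H^1}^2 = 9 + 3 = 12.


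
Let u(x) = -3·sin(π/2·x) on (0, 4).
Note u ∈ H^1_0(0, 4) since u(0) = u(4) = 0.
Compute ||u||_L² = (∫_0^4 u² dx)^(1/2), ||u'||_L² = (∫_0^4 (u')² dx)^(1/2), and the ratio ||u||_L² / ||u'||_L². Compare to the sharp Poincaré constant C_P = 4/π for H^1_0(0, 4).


||u||_L² / ||u'||_L² = 2/π < C_P = 4/π.

u(x) = -3·sin(π/2·x), so u'(x) = -3*π*cos(π*x/2)/2.
Writing u(x) = A·sin(kπx/L) with A = -3 and k = 2, use ∫_0^L sin²(kπx/L) dx = L/2 and ∫_0^L cos²(kπx/L) dx = L/2.
u² = 9·sin²(π/2·x) and (u')² = 9*π^2/4·cos²(π/2·x), and each of sin², cos² integrates to L/2 = 2 over (0, 4).
∫_0^4 u² dx = 18, so ||u||_L² = 3*sqrt(2).
∫_0^4 (u')² dx = 9*π^2/2, so ||u'||_L² = 3*sqrt(2)*π/2.
Ratio ||u||_L² / ||u'||_L² = 2/π.
Sharp Poincaré constant on H^1_0(0, 4) is C_P = L/π = 4/π, achieved by sin(π/4·x).
This is the k = 2 harmonic; the ratio L/(kπ) is strictly less than C_P = L/π, consistent with the sharp inequality ||u||_L² ≤ C_P ||u'||_L².


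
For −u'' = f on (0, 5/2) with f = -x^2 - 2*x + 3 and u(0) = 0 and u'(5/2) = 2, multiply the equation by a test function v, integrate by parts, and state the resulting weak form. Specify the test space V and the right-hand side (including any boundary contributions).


V = {v ∈ H^1(0, 5/2) : v(0) = 0} (test functions vanish at x = 0 where u is specified); weak form: ∫_0^5/2 u'v' dx = ∫_0^5/2 (-x^2 - 2*x + 3) v dx + 2·v(5/2) for all v ∈ V.

Multiply both sides by a test function v and integrate from 0 to 5/2:
  ∫_0^5/2 −u''(x) v(x) dx = ∫_0^5/2 f(x) v(x) dx.
Integrate the LHS by parts once:
  ∫_0^5/2 −u'' v dx = −[u'(x) v(x)]_0^5/2 + ∫_0^5/2 u'(x) v'(x) dx.
Thus ∫_0^5/2 u'(x) v'(x) dx = ∫_0^5/2 f(x) v(x) dx + [u'(x) v(x)]_0^5/2.
Choose V so that boundary terms are either known or forced to vanish.
Mixed BC: u(0) = 0 (Dirichlet) and u'(5/2) = 2 (Neumann). Define V = {v ∈ H^1(0, 5/2) : v(0) = 0}. Then [u' v]_0^5/2 = u'(5/2)·v(5/2) − u'(0)·0 = 2·v(5/2).
Weak formulation: find u (satisfying any essential BC) such that ∫_0^5/2 u'(x) v'(x) dx = ∫_0^5/2 f v dx + 2·v(5/2) for all v ∈ V (Dirichlet at 0 absorbed into V; Neumann datum at x = 5/2 contributes the boundary term).
Substituting f(x) = -x^2 - 2*x + 3, the right-hand side is ∫_0^5/2 (-x^2 - 2*x + 3) v dx + 2·v(5/2).


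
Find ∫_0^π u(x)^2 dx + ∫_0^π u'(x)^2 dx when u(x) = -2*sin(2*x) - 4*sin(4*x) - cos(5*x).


||u||_{H^1(0,π)}^2 = -12896/63 + 159*π

u'(x) = 5*sin(5*x) - 4*cos(2*x) - 16*cos(4*x).
Expand u² and (u')² and integrate term by term on (0, π), using: for integers n ≥ 1, ∫_0^π sin²(nx) dx = ∫_0^π cos²(nx) dx = π/2; for n ≠ n', ∫_0^π sin(nx)sin(n'x) dx = ∫_0^π cos(nx)cos(n'x) dx = 0; and by product-to-sum, ∫_0^π sin(nx)cos(n'x) dx = ½∫_0^π [sin((n+n')x) + sin((n−n')x)] dx, which is 0 when n+n' is even and 2n/(n²−n'²) when n+n' is odd (it need not vanish on (0, π)).
  u² squared terms: (-1)²·∫cos(5x)² dx = 1·π/2 = π/2;  (-4)²·∫sin(4x)² dx = 16·π/2 = 8*π;  (-2)²·∫sin(2x)² dx = 4·π/2 = 2*π.
  u² cross terms: 2·(-1)·(-4)·∫cos(5x)·sin(4x) dx = 8·(-8/9) = -64/9;  2·(-1)·(-2)·∫cos(5x)·sin(2x) dx = 4·(-4/21) = -16/21;  2·(-4)·(-2)·∫sin(4x)·sin(2x) dx = 16·(0) = 0.
  So ∫_0^π u² dx = π/2 + 8*π + 2*π − 64/9 − 16/21 + 0 = -496/63 + 21*π/2.
  (u')² squared terms: (-16)²·∫cos(4x)² dx = 256·π/2 = 128*π;  (-4)²·∫cos(2x)² dx = 16·π/2 = 8*π;  (5)²·∫sin(5x)² dx = 25·π/2 = 25*π/2.
  (u')² cross terms: 2·(-16)·(-4)·∫cos(4x)·cos(2x) dx = 128·(0) = 0;  2·(-16)·(5)·∫cos(4x)·sin(5x) dx = -160·(10/9) = -1600/9;  2·(-4)·(5)·∫cos(2x)·sin(5x) dx = -40·(10/21) = -400/21.
  So ∫_0^π (u')² dx = 128*π + 8*π + 25*π/2 + 0 − 1600/9 − 400/21 = -12400/63 + 297*π/2.
||u||_{H^1}^2 = (-496/63 + 21*π/2) + (-12400/63 + 297*π/2) = -12896/63 + 159*π.


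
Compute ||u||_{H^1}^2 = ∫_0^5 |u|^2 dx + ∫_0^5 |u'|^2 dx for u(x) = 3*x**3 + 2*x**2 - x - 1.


||u||_{H^1}^2 = 8000395/42

The H^1 norm (squared) on an interval (0, L) is
  ||u||_{H^1}^2 = ∫_0^L u(x)^2 dx + ∫_0^L u'(x)^2 dx.
Compute u'(x) = 9*x**2 + 4*x - 1.
Then u(x)^2 = 9*x**6 + 12*x**5 - 2*x**4 - 10*x**3 - 3*x**2 + 2*x + 1 and u'(x)^2 = 81*x**4 + 72*x**3 - 2*x**2 - 8*x + 1.
Integrate each monomial from 0 to 5 using ∫_0^5 c·x^n dx = c·5^(n+1)/(n+1):
  ∫_0^5 u(x)^2 dx = ∫_0^5 (9*x^6 + 12*x^5 - 2*x^4 - 10*x^3 - 3*x^2 + 2*x + 1) dx. Term by term:
    ∫_0^5 9*x^6 dx = 703125/7;  ∫_0^5 12*x^5 dx = 31250;  ∫_0^5 -2*x^4 dx = -1250;
    ∫_0^5 -10*x^3 dx = -3125/2;  ∫_0^5 -3*x^2 dx = -125;  ∫_0^5 2*x dx = 25;
    ∫_0^5 1 dx = 5.
  Sum: 703125/7 + 31250 − 1250 − 3125/2 − 125 + 25 + 5 = 1803045/14.
  ∫_0^5 u'(x)^2 dx = ∫_0^5 (81*x^4 + 72*x^3 - 2*x^2 - 8*x + 1) dx. Term by term:
    ∫_0^5 81*x^4 dx = 50625;  ∫_0^5 72*x^3 dx = 11250;  ∫_0^5 -2*x^2 dx = -250/3;
    ∫_0^5 -8*x dx = -100;  ∫_0^5 1 dx = 5.
  Sum: 50625 + 11250 − 250/3 − 100 + 5 = 185090/3.
Adding: ||u||_{H^1}^2 = 1803045/14 + 185090/3 = 8000395/42.


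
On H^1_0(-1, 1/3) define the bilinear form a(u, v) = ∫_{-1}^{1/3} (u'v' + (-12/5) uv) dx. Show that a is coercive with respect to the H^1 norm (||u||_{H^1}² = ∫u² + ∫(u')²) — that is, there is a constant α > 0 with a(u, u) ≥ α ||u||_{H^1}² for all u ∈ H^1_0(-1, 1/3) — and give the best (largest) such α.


α = 3*(-64 + 15*π^2)/(5*(16 + 9*π^2))

Coercivity of a(·,·) on H^1_0(-1, 1/3) means a(u, u) ≥ α ||u||_{H^1}² for every u ∈ H^1_0.
The interval has length L = 4/3, and Poincaré/coercivity depend only on L. Here a(u, u) = ∫(u')² + (-12/5)·∫u².
Here c = -12/5 < 0 with |c| < (π/L)² = 9*π^2/16, so coercivity still holds. The condition a(u,u) ≥ α||u||_{H^1}² reads (1−α)∫(u')² ≥ (α−c)∫u². Any admissible α is ≤ 1 (rapidly oscillating u have ∫u²/∫(u')² → 0), and α = 1 would force 0 ≥ (1−c)∫u², impossible since c < 1; so 1−α > 0. By the sharp Poincaré inequality on H^1_0 of an interval of length L, ∫(u')² ≥ (π/L)²∫u² with equality for the first sine mode sin(π(x−x₀)/L) (x₀ the left endpoint), so the inequality holds for all u iff (1−α)(π/L)² ≥ α − c, i.e. α ≤ ((π/L)² + c)/((π/L)² + 1) = (1 + c(L/π)²)/(1 + (L/π)²). (Direct route, valid since c ≤ 0: Poincaré gives c∫u² ≥ c(L/π)²∫(u')², so a(u,u) ≥ (1 + c(L/π)²)∫(u')², while ||u||_{H^1}² ≤ (1 + (L/π)²)∫(u')²; dividing yields the same α.) With (π/L)² = 9*π^2/16 and c = -12/5, the largest admissible constant is α = ((π/L)² + c)/((π/L)² + 1).
Simplifying, α = 3*(-64 + 15*π^2)/(5*(16 + 9*π^2)).


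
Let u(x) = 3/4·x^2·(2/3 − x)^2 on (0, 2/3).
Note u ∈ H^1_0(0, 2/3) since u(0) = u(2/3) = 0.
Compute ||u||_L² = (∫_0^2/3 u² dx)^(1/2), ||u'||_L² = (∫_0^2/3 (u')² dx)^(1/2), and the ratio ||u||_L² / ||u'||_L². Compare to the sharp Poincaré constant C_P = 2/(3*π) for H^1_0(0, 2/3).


||u||_L² / ||u'||_L² = sqrt(3)/9 < C_P = 2/(3*π).

u(x) = 3/4·x^2·(2/3 − x)^2, so u'(x) = x*(3*x - 2)*(3*x - 1)/3.
u(x) = 3/4·x^2·(2/3 − x)^2 vanishes at x = 0 and x = 2/3, so u ∈ H^1_0(0, 2/3). Differentiate via the product rule and integrate the resulting polynomials term by term.
  ∫_0^2/3 u² dx = ∫_0^2/3 (9*x^8/16 - 3*x^7/2 + 3*x^6/2 - 2*x^5/3 + x^4/9) dx. Term by term:
    ∫_0^2/3 9*x^8/16 dx = 32/19683;  ∫_0^2/3 -3*x^7/2 dx = -16/2187;  ∫_0^2/3 3*x^6/2 dx = 64/5103;
    ∫_0^2/3 -2*x^5/3 dx = -64/6561;  ∫_0^2/3 x^4/9 dx = 32/10935.
  Sum: 32/19683 − 16/2187 + 64/5103 − 64/6561 + 32/10935 = 16/688905.
  ∫_0^2/3 (u')² dx = ∫_0^2/3 (9*x^6 - 18*x^5 + 13*x^4 - 4*x^3 + 4*x^2/9) dx. Term by term:
    ∫_0^2/3 9*x^6 dx = 128/1701;  ∫_0^2/3 -18*x^5 dx = -64/243;  ∫_0^2/3 13*x^4 dx = 416/1215;
    ∫_0^2/3 -4*x^3 dx = -16/81;  ∫_0^2/3 4*x^2/9 dx = 32/729.
  Sum: 128/1701 − 64/243 + 416/1215 − 16/81 + 32/729 = 16/25515.
∫_0^2/3 u² dx = 16/688905, so ||u||_L² = 4*sqrt(105)/8505.
∫_0^2/3 (u')² dx = 16/25515, so ||u'||_L² = 4*sqrt(35)/945.
Ratio ||u||_L² / ||u'||_L² = sqrt(3)/9.
Sharp Poincaré constant on H^1_0(0, 2/3) is C_P = L/π = 2/(3*π), achieved by sin(3*π/2·x).
A polynomial bump cannot attain the sharp Poincaré constant (only the first sine eigenfunction does), so the ratio is strictly less than C_P, consistent with ||u||_L² ≤ C_P ||u'||_L².


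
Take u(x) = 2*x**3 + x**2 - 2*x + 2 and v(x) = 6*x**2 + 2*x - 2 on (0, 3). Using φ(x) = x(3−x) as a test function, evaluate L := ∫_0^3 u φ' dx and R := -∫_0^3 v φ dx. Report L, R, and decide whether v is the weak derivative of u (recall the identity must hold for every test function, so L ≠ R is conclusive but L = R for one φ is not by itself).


LHS = -387/5, RHS = -387/5. Yes, v = u' weakly.

u(x) = 2*x**3 + x**2 - 2*x + 2, classical derivative u'(x) = 6*x**2 + 2*x - 2.
φ(x) = x(3−x), so φ'(x) = 3 - 2*x.
Note φ(0) = φ(3) = 0, so the boundary term u·φ vanishes.
LHS = ∫_0^3 u(x) φ'(x) dx = ∫_0^3 (-4*x^4 + 4*x^3 + 7*x^2 - 10*x + 6) dx. Term by term:
  ∫_0^3 -4*x^4 dx = -972/5;  ∫_0^3 4*x^3 dx = 81;  ∫_0^3 7*x^2 dx = 63;
  ∫_0^3 -10*x dx = -45;  ∫_0^3 6 dx = 18.
Sum: -972/5 + 81 + 63 − 45 + 18 = -387/5.
So LHS = -387/5.
∫_0^3 v(x) φ(x) dx = ∫_0^3 (-6*x^4 + 16*x^3 + 8*x^2 - 6*x) dx. Term by term:
  ∫_0^3 -6*x^4 dx = -1458/5;  ∫_0^3 16*x^3 dx = 324;  ∫_0^3 8*x^2 dx = 72;
  ∫_0^3 -6*x dx = -27.
Sum: -1458/5 + 324 + 72 − 27 = 387/5.
So RHS = -∫_0^3 v(x) φ(x) dx = -387/5.
LHS = RHS, so the identity holds for this test φ.
Moreover u is smooth here and v(x) = u'(x) = 6*x**2 + 2*x - 2 pointwise, so the identity holds for every test function. Hence v is the weak derivative of u.


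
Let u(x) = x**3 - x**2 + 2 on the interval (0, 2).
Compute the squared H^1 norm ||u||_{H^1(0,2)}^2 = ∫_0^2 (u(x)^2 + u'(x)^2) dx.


||u||_{H^1}^2 = 776/21

The H^1 norm (squared) on an interval (0, L) is
  ||u||_{H^1}^2 = ∫_0^L u(x)^2 dx + ∫_0^L u'(x)^2 dx.
Compute u'(x) = 3*x**2 - 2*x.
Then u(x)^2 = x**6 - 2*x**5 + x**4 + 4*x**3 - 4*x**2 + 4 and u'(x)^2 = 9*x**4 - 12*x**3 + 4*x**2.
Integrate each monomial from 0 to 2 using ∫_0^2 c·x^n dx = c·2^(n+1)/(n+1):
  ∫_0^2 u(x)^2 dx = ∫_0^2 (x^6 - 2*x^5 + x^4 + 4*x^3 - 4*x^2 + 4) dx. Term by term:
    ∫_0^2 x^6 dx = 128/7;  ∫_0^2 -2*x^5 dx = -64/3;  ∫_0^2 x^4 dx = 32/5;
    ∫_0^2 4*x^3 dx = 16;  ∫_0^2 -4*x^2 dx = -32/3;  ∫_0^2 4 dx = 8.
  Sum: 128/7 − 64/3 + 32/5 + 16 − 32/3 + 8 = 584/35.
  ∫_0^2 u'(x)^2 dx = ∫_0^2 (9*x^4 - 12*x^3 + 4*x^2) dx. Term by term:
    ∫_0^2 9*x^4 dx = 288/5;  ∫_0^2 -12*x^3 dx = -48;  ∫_0^2 4*x^2 dx = 32/3.
  Sum: 288/5 − 48 + 32/3 = 304/15.
Adding: ||u||_{H^1}^2 = 584/35 + 304/15 = 776/21.


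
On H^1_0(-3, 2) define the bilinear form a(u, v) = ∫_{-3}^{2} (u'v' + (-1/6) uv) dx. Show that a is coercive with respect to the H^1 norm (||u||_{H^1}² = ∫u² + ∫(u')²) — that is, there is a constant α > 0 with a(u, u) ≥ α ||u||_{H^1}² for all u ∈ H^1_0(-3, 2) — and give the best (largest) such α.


α = (-25/6 + π^2)/(π^2 + 25)

Coercivity of a(·,·) on H^1_0(-3, 2) means a(u, u) ≥ α ||u||_{H^1}² for every u ∈ H^1_0.
The interval has length L = 5, and Poincaré/coercivity depend only on L. Here a(u, u) = ∫(u')² + (-1/6)·∫u².
Here c = -1/6 < 0 with |c| < (π/L)² = π^2/25, so coercivity still holds. The condition a(u,u) ≥ α||u||_{H^1}² reads (1−α)∫(u')² ≥ (α−c)∫u². Any admissible α is ≤ 1 (rapidly oscillating u have ∫u²/∫(u')² → 0), and α = 1 would force 0 ≥ (1−c)∫u², impossible since c < 1; so 1−α > 0. By the sharp Poincaré inequality on H^1_0 of an interval of length L, ∫(u')² ≥ (π/L)²∫u² with equality for the first sine mode sin(π(x−x₀)/L) (x₀ the left endpoint), so the inequality holds for all u iff (1−α)(π/L)² ≥ α − c, i.e. α ≤ ((π/L)² + c)/((π/L)² + 1) = (1 + c(L/π)²)/(1 + (L/π)²). (Direct route, valid since c ≤ 0: Poincaré gives c∫u² ≥ c(L/π)²∫(u')², so a(u,u) ≥ (1 + c(L/π)²)∫(u')², while ||u||_{H^1}² ≤ (1 + (L/π)²)∫(u')²; dividing yields the same α.) With (π/L)² = π^2/25 and c = -1/6, the largest admissible constant is α = ((π/L)² + c)/((π/L)² + 1).
Simplifying, α = (-25/6 + π^2)/(π^2 + 25).


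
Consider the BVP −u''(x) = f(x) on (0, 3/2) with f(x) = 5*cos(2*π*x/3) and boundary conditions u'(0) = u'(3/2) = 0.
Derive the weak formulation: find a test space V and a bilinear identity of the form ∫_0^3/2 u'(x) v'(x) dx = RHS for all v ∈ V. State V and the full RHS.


V = H^1(0, 3/2) (no boundary constraint on v; u is determined up to an additive constant); weak form: ∫_0^3/2 u'v' dx = ∫_0^3/2 (5*cos(2*π*x/3)) v dx for all v ∈ V.

Multiply both sides by a test function v and integrate from 0 to 3/2:
  ∫_0^3/2 −u''(x) v(x) dx = ∫_0^3/2 f(x) v(x) dx.
Integrate the LHS by parts once:
  ∫_0^3/2 −u'' v dx = −[u'(x) v(x)]_0^3/2 + ∫_0^3/2 u'(x) v'(x) dx.
Thus ∫_0^3/2 u'(x) v'(x) dx = ∫_0^3/2 f(x) v(x) dx + [u'(x) v(x)]_0^3/2.
Choose V so that boundary terms are either known or forced to vanish.
u has homogeneous Neumann: u'(0) = u'(3/2) = 0. So [u' v]_0^3/2 = 0·v(3/2) − 0·v(0) = 0 for any v; take V = H^1(0, 3/2).
Weak formulation: find u (satisfying any essential BC) such that ∫_0^3/2 u'(x) v'(x) dx = ∫_0^3/2 f v dx for all v ∈ V (homogeneous Neumann, so boundary terms vanish).
Substituting f(x) = 5*cos(2*π*x/3), the right-hand side is ∫_0^3/2 (5*cos(2*π*x/3)) v dx.
Compatibility check (pure Neumann): taking v ≡ 1 ∈ V gives 0 = ∫_0^3/2 f dx + (0) − (0), i.e. ∫_0^3/2 f dx must equal u'(0) − u'(3/2) = 0. Indeed ∫_0^3/2 (5*cos(2*π*x/3)) dx = 0, so the data are compatible. The solution is then unique only up to an additive constant (fix it e.g. by requiring ∫_0^3/2 u dx = 0).


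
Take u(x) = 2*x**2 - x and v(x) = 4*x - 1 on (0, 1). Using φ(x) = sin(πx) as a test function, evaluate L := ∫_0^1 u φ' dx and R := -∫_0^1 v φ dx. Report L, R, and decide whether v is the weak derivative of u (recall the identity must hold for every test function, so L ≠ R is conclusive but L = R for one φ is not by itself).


LHS = -2/π, RHS = -2/π. Yes, v = u' weakly.

u(x) = 2*x**2 - x, classical derivative u'(x) = 4*x - 1.
φ(x) = sin(πx), so φ'(x) = π*cos(π*x).
Note φ(0) = φ(1) = 0, so the boundary term u·φ vanishes.
LHS = ∫_0^1 u(x) φ'(x) dx = ∫_0^1 (2*π*x^2*cos(π*x) - π*x*cos(π*x)) dx. Term by term:
  ∫_0^1 -π*x*cos(π*x) dx = 2/π;  ∫_0^1 2*π*x^2*cos(π*x) dx = -4/π.
Sum: 2/π − 4/π = -2/π.
So LHS = -2/π.
∫_0^1 v(x) φ(x) dx = ∫_0^1 (4*x*sin(π*x) - sin(π*x)) dx. Term by term:
  ∫_0^1 -sin(π*x) dx = -2/π;  ∫_0^1 4*x*sin(π*x) dx = 4/π.
Sum: -2/π + 4/π = 2/π.
So RHS = -∫_0^1 v(x) φ(x) dx = -2/π.
LHS = RHS, so the identity holds for this test φ.
Moreover u is smooth here and v(x) = u'(x) = 4*x - 1 pointwise, so the identity holds for every test function. Hence v is the weak derivative of u.
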